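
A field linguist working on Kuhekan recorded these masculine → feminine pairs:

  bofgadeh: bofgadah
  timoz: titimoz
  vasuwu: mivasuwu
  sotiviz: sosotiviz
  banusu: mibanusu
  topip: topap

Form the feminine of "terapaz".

teterapaz

sotiviz and topip both have last vowel 'i' yet inflect differently (sosotiviz, topap), so the last vowel is not what conditions the rule; the final letter is.
"terapaz" ends in -z. The stems ending in -z (sotiviz → sosotiviz, timoz → titimoz) repeat the first consonant+vowel as a prefix.
So terapaz → teterapaz.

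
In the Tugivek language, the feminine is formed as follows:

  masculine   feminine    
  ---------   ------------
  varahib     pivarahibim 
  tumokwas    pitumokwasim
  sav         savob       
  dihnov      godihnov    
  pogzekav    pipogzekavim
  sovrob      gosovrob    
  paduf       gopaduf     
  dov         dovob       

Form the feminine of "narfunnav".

"narfunnav" has 3 vowels. The stems with 3 vowels (tumokwas → pitumokwasim, varahib → pivarahibim, pogzekav → pipogzekavim) add pi- … -im around the stem.
The other patterns: stems with 1 vowel add -ob; stems with 2 vowels add the prefix go-.
So narfunnav → pinarfunnavim.

pinarfunnavim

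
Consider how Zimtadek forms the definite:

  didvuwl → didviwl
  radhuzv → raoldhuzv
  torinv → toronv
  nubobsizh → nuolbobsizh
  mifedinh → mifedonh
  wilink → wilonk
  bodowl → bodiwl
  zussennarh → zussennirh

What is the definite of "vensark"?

vensirk

mifedinh and nubobsizh both end in -h yet inflect differently (mifedonh, nuolbobsizh), so the final letter is not what conditions the rule; the second-to-last letter is.
"vensark" has second-to-last letter 'r'. The one such stem in the data (zussennarh → zussennirh) changes the last vowel to 'i' (as do bodowl, didvuwl), so the same rule applies.
The other patterns: stems whose second-to-last letter is 'n' change the last vowel to 'o'; stems whose second-to-last letter is 'z' insert -ol- after the first vowel.
So vensark → vensirk.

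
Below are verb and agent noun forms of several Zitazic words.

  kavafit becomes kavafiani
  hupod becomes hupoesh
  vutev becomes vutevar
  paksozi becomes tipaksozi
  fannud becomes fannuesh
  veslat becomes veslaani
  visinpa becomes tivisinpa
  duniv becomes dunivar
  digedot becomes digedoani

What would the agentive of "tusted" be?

"tusted" ends in -d. The stems ending in -d (fannud → fannuesh, hupod → hupoesh) drop the final letter and add -esh.
So tusted → tusteesh.

tusteesh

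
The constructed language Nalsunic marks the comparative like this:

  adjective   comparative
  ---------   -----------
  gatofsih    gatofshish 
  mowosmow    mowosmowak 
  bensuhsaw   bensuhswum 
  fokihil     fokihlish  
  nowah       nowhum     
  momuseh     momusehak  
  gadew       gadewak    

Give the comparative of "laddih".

momuseh and gatofsih both end in -h yet inflect differently (momusehak, gatofshish), so the final letter is not what conditions the rule; the last vowel is.
"laddih" has last vowel 'i'. The stems whose last vowel is 'i' (gatofsih → gatofshish, fokihil → fokihlish) delete the last vowel and add -ish.
So laddih → laddhish.

laddhish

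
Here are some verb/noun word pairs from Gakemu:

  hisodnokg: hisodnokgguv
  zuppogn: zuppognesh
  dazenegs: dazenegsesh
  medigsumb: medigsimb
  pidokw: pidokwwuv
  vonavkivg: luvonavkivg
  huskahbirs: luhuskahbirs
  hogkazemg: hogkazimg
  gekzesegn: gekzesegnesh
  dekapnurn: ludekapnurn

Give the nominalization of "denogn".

gekzesegn and dekapnurn both end in -n yet inflect differently (gekzesegnesh, ludekapnurn), so the final letter is not what conditions the rule; the second-to-last letter is.
"denogn" has second-to-last letter 'g'. The stems whose second-to-last letter is 'g' (dazenegs → dazenegsesh, gekzesegn → gekzesegnesh, zuppogn → zuppognesh) add -esh.
The other patterns: stems whose second-to-last letter is 'k' double the final consonant and add -uv; stems whose second-to-last letter is 'r' or 'v' add the prefix lu-; stems whose second-to-last letter is 'm' change the last vowel to 'i'.
So denogn → denognesh.

denognesh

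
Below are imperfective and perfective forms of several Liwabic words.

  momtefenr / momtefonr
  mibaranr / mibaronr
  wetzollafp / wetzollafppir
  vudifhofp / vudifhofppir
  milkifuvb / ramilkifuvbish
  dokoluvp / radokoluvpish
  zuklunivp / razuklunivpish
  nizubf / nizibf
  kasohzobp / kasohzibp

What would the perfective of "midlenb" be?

wetzollafp and dokoluvp both end in -p yet inflect differently (wetzollafppir, radokoluvpish), so the final letter is not what conditions the rule; the second-to-last letter is.
"midlenb" has second-to-last letter 'n'. The stems whose second-to-last letter is 'n' (momtefenr → momtefonr, mibaranr → mibaronr) change the last vowel to 'o'.
So midlenb → midlonb.

midlonb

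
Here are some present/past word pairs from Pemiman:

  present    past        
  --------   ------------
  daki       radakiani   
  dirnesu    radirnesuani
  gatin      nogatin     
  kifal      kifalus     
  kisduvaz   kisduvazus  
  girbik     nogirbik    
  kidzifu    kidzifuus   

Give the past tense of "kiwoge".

"kiwoge" begins with k-. The stems beginning with k- (kidzifu → kidzifuus, kisduvaz → kisduvazus, kifal → kifalus) add -us.
The other patterns: stems beginning with g- add the prefix no-; stems beginning with d- add ra- … -ani around the stem.
So kiwoge → kiwogeus.

kiwogeus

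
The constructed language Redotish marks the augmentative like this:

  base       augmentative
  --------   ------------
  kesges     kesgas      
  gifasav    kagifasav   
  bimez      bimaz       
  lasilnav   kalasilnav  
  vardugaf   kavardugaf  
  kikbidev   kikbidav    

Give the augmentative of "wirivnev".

gifasav and kikbidev both end in -v yet inflect differently (kagifasav, kikbidav), so the final letter is not what conditions the rule; the last vowel is.
"wirivnev" has last vowel 'e'. The stems whose last vowel is 'e' (bimez → bimaz, kikbidev → kikbidav, kesges → kesgas) change the last vowel to 'a'.
So wirivnev → wirivnav.

wirivnav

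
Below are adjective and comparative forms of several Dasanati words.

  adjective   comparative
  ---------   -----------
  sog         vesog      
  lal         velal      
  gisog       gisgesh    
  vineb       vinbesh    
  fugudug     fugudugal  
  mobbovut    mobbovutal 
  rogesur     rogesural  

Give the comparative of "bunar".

"bunar" has 2 vowels. The stems with 2 vowels (gisog → gisgesh, vineb → vinbesh) delete the last vowel and add -esh.
The other patterns: stems with 1 vowel add the prefix ve-; stems with 3 vowels add -al.
So bunar → bunresh.

bunresh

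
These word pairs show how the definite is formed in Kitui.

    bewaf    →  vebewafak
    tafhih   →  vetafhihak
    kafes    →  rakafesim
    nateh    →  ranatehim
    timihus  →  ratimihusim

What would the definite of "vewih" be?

vevewihak

tafhih and nateh both end in -h yet inflect differently (vetafhihak, ranatehim), so the final letter is not what conditions the rule; the last vowel is.
"vewih" has last vowel 'i'. The one such stem in the data (tafhih → vetafhihak) adds ve- … -ak around the stem, so the same rule applies.
The other pattern: stems whose last vowel is 'e' or 'u' add ra- … -im around the stem.
So vewih → vevewihak.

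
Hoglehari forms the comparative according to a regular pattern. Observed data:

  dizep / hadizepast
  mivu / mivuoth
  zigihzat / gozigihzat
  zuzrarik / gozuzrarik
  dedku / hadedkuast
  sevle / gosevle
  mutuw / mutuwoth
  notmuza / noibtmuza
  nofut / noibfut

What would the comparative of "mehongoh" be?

mivu and dedku both end in -u yet inflect differently (mivuoth, hadedkuast), so the final letter is not what conditions the rule; the first letter is.
"mehongoh" begins with m-. The stems beginning with m- (mivu → mivuoth, mutuw → mutuwoth) add -oth.
The other patterns: stems beginning with d- add ha- … -ast around the stem; stems beginning with n- insert -ib- after the first vowel; stems beginning with s- or z- add the prefix go-.
So mehongoh → mehongohoth.

mehongohoth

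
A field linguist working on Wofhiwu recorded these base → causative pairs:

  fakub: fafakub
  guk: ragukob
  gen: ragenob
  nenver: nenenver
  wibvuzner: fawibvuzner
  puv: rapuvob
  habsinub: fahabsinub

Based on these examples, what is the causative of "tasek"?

"tasek" has 2 vowels. The stems with 2 vowels (nenver → nenenver, fakub → fafakub) repeat the first consonant+vowel as a prefix.
The other patterns: stems with 1 vowel add ra- … -ob around the stem; stems with 3 vowels add the prefix fa-.
So tasek → tatasek.

tatasek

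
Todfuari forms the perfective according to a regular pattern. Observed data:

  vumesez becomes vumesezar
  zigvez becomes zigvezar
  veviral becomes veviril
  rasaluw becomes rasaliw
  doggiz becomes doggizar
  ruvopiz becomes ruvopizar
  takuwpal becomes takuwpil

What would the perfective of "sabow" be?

"sabow" ends in -w. The one such stem in the data (rasaluw → rasaliw) changes the last vowel to 'i' (as do takuwpal, veviral), so the same rule applies.
The other pattern: stems ending in -z add -ar.
So sabow → sabiw.

sabiw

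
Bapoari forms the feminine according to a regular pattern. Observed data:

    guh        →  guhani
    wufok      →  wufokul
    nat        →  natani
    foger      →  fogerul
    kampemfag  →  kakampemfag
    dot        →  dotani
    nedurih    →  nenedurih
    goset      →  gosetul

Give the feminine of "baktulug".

babaktulug

dot and goset both end in -t yet inflect differently (dotani, gosetul), so the final letter is not what conditions the rule; the number of vowels is.
"baktulug" has 3 vowels. The stems with 3 vowels (kampemfag → kakampemfag, nedurih → nenedurih) repeat the first consonant+vowel as a prefix.
So baktulug → babaktulug.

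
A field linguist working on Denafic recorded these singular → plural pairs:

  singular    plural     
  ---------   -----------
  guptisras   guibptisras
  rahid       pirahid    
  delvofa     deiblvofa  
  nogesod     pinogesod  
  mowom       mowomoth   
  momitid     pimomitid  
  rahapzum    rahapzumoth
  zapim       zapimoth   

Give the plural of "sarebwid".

pisarebwid

zapim and rahid both have last vowel 'i' yet inflect differently (zapimoth, pirahid), so the last vowel is not what conditions the rule; the final letter is.
"sarebwid" ends in -d. The stems ending in -d (rahid → pirahid, momitid → pimomitid, nogesod → pinogesod) add the prefix pi-.
The other patterns: stems ending in -m add -oth; stems ending in -a or -s insert -ib- after the first vowel.
So sarebwid → pisarebwid.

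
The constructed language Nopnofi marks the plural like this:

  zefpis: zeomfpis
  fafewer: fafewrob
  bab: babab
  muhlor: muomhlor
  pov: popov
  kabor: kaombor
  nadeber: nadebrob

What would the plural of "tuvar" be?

muhlor and fafewer both end in -r yet inflect differently (muomhlor, fafewrob), so the final letter is not what conditions the rule; the number of vowels is.
"tuvar" has 2 vowels. The stems with 2 vowels (muhlor → muomhlor, kabor → kaombor, zefpis → zeomfpis) insert -om- after the first vowel.
The other patterns: stems with 1 vowel repeat the first consonant+vowel as a prefix; stems with 3 vowels delete the last vowel and add -ob.
So tuvar → tuomvar.

tuomvar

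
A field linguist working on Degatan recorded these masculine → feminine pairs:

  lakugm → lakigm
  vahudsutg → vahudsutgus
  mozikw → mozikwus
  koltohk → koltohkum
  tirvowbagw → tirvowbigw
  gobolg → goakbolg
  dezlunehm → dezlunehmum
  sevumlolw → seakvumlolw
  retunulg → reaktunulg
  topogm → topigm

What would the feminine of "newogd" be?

newigd

dezlunehm and lakugm both end in -m yet inflect differently (dezlunehmum, lakigm), so the final letter is not what conditions the rule; the second-to-last letter is.
"newogd" has second-to-last letter 'g'. The stems whose second-to-last letter is 'g' (lakugm → lakigm, topogm → topigm, tirvowbagw → tirvowbigw) change the last vowel to 'i'.
So newogd → newigd.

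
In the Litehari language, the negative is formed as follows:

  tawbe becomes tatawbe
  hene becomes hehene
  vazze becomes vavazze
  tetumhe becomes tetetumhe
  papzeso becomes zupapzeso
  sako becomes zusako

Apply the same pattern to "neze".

neneze

tetumhe and papzeso both have 3 vowels yet inflect differently (tetetumhe, zupapzeso), so the number of vowels is not what conditions the rule; the final letter is.
"neze" ends in -e. The stems ending in -e (tawbe → tatawbe, hene → hehene, vazze → vavazze) repeat the first consonant+vowel as a prefix.
So neze → neneze.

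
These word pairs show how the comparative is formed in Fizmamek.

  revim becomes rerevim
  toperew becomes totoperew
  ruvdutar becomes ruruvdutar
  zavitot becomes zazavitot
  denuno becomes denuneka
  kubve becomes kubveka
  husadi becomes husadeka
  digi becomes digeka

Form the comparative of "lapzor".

lalapzor

"lapzor" ends in a consonant. The stems ending in a consonant (revim → rerevim, toperew → totoperew, ruvdutar → ruruvdutar) repeat the first consonant+vowel as a prefix.
So lapzor → lalapzor.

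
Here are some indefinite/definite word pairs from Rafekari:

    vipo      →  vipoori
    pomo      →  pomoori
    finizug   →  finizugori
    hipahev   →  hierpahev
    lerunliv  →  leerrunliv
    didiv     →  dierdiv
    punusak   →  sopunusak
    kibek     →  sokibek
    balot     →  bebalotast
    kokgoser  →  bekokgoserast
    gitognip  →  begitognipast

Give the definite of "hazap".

behazapast

hipahev and kibek both have last vowel 'e' yet inflect differently (hierpahev, sokibek), so the last vowel is not what conditions the rule; the final letter is.
"hazap" ends in -p. The one such stem in the data (gitognip → begitognipast) adds be- … -ast around the stem, so the same rule applies.
The other patterns: stems ending in -g or -o add -ori; stems ending in -v insert -er- after the first vowel; stems ending in -k add the prefix so-.
So hazap → behazapast.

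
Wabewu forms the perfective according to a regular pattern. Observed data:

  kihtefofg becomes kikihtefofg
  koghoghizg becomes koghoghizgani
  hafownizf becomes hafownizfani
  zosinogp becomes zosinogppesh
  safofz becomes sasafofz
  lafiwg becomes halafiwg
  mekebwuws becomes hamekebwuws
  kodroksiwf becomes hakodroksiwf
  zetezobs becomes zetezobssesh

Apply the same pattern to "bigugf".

bigugffesh

kihtefofg and lafiwg both end in -g yet inflect differently (kikihtefofg, halafiwg), so the final letter is not what conditions the rule; the second-to-last letter is.
"bigugf" has second-to-last letter 'g'. The one such stem in the data (zosinogp → zosinogppesh) doubles the final consonant and adds -esh (as does zetezobs), so the same rule applies.
So bigugf → bigugffesh.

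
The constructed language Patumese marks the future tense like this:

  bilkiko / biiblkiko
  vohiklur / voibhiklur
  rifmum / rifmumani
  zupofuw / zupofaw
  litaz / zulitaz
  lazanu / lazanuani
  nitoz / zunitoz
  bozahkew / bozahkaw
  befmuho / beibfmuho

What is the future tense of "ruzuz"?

zuruzuz

vohiklur and rifmum both have last vowel 'u' yet inflect differently (voibhiklur, rifmumani), so the last vowel is not what conditions the rule; the final letter is.
"ruzuz" ends in -z. The stems ending in -z (nitoz → zunitoz, litaz → zulitaz) add the prefix zu-.
So ruzuz → zuruzuz.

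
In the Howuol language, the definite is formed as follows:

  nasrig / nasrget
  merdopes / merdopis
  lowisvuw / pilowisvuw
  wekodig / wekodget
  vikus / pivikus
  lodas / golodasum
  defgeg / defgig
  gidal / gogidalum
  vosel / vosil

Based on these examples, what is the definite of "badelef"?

merdopes and vikus both end in -s yet inflect differently (merdopis, pivikus), so the final letter is not what conditions the rule; the last vowel is.
"badelef" has last vowel 'e'. The stems whose last vowel is 'e' (merdopes → merdopis, defgeg → defgig, vosel → vosil) change the last vowel to 'i'.
So badelef → badelif.

badelif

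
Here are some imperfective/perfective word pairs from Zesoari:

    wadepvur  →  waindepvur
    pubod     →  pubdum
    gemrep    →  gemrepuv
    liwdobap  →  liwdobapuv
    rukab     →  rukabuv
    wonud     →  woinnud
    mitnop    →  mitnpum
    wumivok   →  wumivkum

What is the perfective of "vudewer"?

mitnop and liwdobap both end in -p yet inflect differently (mitnpum, liwdobapuv), so the final letter is not what conditions the rule; the last vowel is.
"vudewer" has last vowel 'e'. The one such stem in the data (gemrep → gemrepuv) adds -uv, so the same rule applies.
So vudewer → vudeweruv.

vudeweruv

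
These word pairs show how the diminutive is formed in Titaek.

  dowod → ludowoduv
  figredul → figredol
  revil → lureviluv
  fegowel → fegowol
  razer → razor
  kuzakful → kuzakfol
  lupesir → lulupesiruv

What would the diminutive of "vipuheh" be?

"vipuheh" has last vowel 'e'. The stems whose last vowel is 'e' (razer → razor, fegowel → fegowol) change the last vowel to 'o'.
The other pattern: stems whose last vowel is 'i' or 'o' add lu- … -uv around the stem.
So vipuheh → vipuhoh.

vipuhoh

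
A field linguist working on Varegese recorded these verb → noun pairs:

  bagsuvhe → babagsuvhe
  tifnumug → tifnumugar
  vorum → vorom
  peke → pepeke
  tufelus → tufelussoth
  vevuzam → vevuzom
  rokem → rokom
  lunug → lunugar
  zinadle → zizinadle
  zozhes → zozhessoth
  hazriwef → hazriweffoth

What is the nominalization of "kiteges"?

kitegessoth

rokem and peke both have last vowel 'e' yet inflect differently (rokom, pepeke), so the last vowel is not what conditions the rule; the final letter is.
"kiteges" ends in -s. The stems ending in -s (zozhes → zozhessoth, tufelus → tufelussoth) double the final consonant and add -oth.
The other patterns: stems ending in -m change the last vowel to 'o'; stems ending in -e repeat the first consonant+vowel as a prefix; stems ending in -g add -ar.
So kiteges → kitegessoth.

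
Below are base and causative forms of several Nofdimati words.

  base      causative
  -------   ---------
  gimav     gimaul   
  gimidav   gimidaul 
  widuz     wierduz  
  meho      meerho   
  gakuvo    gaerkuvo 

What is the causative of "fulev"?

fuleul

gimav and gakuvo both begin with g- yet inflect differently (gimaul, gaerkuvo), so the first letter is not what conditions the rule; the final letter is.
"fulev" ends in -v. The stems ending in -v (gimav → gimaul, gimidav → gimidaul) drop the final letter and add -ul.
So fulev → fuleul.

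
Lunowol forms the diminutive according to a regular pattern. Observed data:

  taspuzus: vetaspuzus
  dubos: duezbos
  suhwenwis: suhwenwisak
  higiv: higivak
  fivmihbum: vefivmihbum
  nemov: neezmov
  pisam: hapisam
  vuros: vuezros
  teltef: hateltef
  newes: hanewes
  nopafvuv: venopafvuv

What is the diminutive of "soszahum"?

"soszahum" has last vowel 'u'. The stems whose last vowel is 'u' (taspuzus → vetaspuzus, fivmihbum → vefivmihbum, nopafvuv → venopafvuv) add the prefix ve-.
So soszahum → vesoszahum.

vesoszahum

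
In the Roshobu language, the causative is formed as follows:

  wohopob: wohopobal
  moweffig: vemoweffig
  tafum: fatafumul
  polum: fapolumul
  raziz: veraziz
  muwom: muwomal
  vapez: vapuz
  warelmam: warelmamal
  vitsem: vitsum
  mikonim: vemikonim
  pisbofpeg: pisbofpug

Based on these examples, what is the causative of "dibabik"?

vedibabik

vitsem and tafum both end in -m yet inflect differently (vitsum, fatafumul), so the final letter is not what conditions the rule; the last vowel is.
"dibabik" has last vowel 'i'. The stems whose last vowel is 'i' (mikonim → vemikonim, moweffig → vemoweffig, raziz → veraziz) add the prefix ve-.
The other patterns: stems whose last vowel is 'e' change the last vowel to 'u'; stems whose last vowel is 'u' add fa- … -ul around the stem; stems whose last vowel is 'a' or 'o' add -al.
So dibabik → vedibabik.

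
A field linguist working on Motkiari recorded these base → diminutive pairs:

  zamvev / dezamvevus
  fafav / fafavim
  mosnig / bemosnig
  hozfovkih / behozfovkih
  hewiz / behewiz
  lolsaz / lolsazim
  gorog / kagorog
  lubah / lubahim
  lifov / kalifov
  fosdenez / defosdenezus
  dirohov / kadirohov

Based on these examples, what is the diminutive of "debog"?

kadebog

fafav and dirohov both end in -v yet inflect differently (fafavim, kadirohov), so the final letter is not what conditions the rule; the last vowel is.
"debog" has last vowel 'o'. The stems whose last vowel is 'o' (dirohov → kadirohov, gorog → kagorog, lifov → kalifov) add the prefix ka-.
The other patterns: stems whose last vowel is 'a' add -im; stems whose last vowel is 'e' add de- … -us around the stem; stems whose last vowel is 'i' add the prefix be-.
So debog → kadebog.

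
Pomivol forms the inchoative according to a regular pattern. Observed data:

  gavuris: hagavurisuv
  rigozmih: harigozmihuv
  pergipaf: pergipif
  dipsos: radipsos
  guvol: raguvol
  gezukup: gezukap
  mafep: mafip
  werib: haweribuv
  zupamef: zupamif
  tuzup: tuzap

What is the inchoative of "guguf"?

gezukup and mafep both end in -p yet inflect differently (gezukap, mafip), so the final letter is not what conditions the rule; the last vowel is.
"guguf" has last vowel 'u'. The stems whose last vowel is 'u' (gezukup → gezukap, tuzup → tuzap) change the last vowel to 'a'.
The other patterns: stems whose last vowel is 'i' add ha- … -uv around the stem; stems whose last vowel is 'a' or 'e' change the last vowel to 'i'; stems whose last vowel is 'o' add the prefix ra-.
So guguf → gugaf.

gugaf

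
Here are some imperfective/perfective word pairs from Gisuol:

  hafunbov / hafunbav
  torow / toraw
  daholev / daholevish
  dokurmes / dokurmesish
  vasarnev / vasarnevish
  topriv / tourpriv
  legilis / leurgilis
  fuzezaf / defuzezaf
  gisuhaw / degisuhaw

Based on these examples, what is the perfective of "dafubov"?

dafubav

hafunbov and daholev both end in -v yet inflect differently (hafunbav, daholevish), so the final letter is not what conditions the rule; the last vowel is.
"dafubov" has last vowel 'o'. The stems whose last vowel is 'o' (hafunbov → hafunbav, torow → toraw) change the last vowel to 'a'.
The other patterns: stems whose last vowel is 'e' add -ish; stems whose last vowel is 'i' insert -ur- after the first vowel; stems whose last vowel is 'a' add the prefix de-.
So dafubov → dafubav.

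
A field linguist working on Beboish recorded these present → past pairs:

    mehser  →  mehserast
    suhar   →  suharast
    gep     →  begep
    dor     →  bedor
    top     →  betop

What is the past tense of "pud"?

bepud

"pud" has 1 vowel. The stems with 1 vowel (gep → begep, dor → bedor, top → betop) add the prefix be-.
The other pattern: stems with 2 vowels add -ast.
So pud → bepud.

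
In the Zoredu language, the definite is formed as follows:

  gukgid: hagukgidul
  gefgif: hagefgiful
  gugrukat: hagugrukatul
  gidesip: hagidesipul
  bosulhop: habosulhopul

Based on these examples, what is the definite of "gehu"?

Every pair shown (gukgid → hagukgidul, gefgif → hagefgiful, gugrukat → hagugrukatul, …) follows the same rule: add ha- … -ul around the stem.
So gehu → hagehuul.

hagehuul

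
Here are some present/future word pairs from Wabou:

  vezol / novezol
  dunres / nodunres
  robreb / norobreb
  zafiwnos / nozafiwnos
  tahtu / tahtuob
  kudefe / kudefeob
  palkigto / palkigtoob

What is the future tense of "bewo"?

bewoob

dunres and kudefe both have last vowel 'e' yet inflect differently (nodunres, kudefeob), so the last vowel is not what conditions the rule; whether the stem ends in a vowel or a consonant is.
"bewo" ends in a vowel. The stems ending in a vowel (tahtu → tahtuob, kudefe → kudefeob, palkigto → palkigtoob) add -ob.
The other pattern: stems ending in a consonant add the prefix no-.
So bewo → bewoob.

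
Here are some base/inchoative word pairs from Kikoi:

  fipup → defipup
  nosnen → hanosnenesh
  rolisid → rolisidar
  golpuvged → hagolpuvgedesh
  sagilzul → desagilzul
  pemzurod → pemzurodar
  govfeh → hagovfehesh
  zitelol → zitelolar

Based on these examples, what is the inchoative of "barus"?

"barus" has last vowel 'u'. The stems whose last vowel is 'u' (sagilzul → desagilzul, fipup → defipup) add the prefix de-.
The other patterns: stems whose last vowel is 'i' or 'o' add -ar; stems whose last vowel is 'e' add ha- … -esh around the stem.
So barus → debarus.

debarus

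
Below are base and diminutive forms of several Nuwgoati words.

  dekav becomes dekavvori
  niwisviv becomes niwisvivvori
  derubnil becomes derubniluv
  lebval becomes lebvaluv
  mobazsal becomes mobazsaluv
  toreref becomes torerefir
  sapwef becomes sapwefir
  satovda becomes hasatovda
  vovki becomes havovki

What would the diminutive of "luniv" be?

niwisviv and derubnil both have last vowel 'i' yet inflect differently (niwisvivvori, derubniluv), so the last vowel is not what conditions the rule; the final letter is.
"luniv" ends in -v. The stems ending in -v (dekav → dekavvori, niwisviv → niwisvivvori) double the final consonant and add -ori.
The other patterns: stems ending in -l add -uv; stems ending in -f add -ir; stems ending in -a or -i add the prefix ha-.
So luniv → lunivvori.

lunivvori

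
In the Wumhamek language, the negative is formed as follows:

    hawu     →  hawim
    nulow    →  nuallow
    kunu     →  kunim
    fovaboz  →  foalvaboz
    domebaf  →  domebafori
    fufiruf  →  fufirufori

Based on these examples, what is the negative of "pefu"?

pefim

hawu and fufiruf both have last vowel 'u' yet inflect differently (hawim, fufirufori), so the last vowel is not what conditions the rule; the final letter is.
"pefu" ends in -u. The stems ending in -u (hawu → hawim, kunu → kunim) drop the final letter and add -im.
So pefu → pefim.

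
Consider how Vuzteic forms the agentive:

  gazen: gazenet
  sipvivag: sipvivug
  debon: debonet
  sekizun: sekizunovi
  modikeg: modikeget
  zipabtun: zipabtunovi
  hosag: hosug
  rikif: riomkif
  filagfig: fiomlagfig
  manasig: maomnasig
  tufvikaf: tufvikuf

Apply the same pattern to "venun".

venunovi

sipvivag and filagfig both end in -g yet inflect differently (sipvivug, fiomlagfig), so the final letter is not what conditions the rule; the last vowel is.
"venun" has last vowel 'u'. The stems whose last vowel is 'u' (zipabtun → zipabtunovi, sekizun → sekizunovi) add -ovi.
The other patterns: stems whose last vowel is 'a' change the last vowel to 'u'; stems whose last vowel is 'i' insert -om- after the first vowel; stems whose last vowel is 'e' or 'o' add -et.
So venun → venunovi.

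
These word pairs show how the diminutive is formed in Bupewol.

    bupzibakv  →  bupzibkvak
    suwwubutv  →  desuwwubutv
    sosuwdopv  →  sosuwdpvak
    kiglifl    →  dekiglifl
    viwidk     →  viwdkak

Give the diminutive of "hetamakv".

suwwubutv and sosuwdopv both end in -v yet inflect differently (desuwwubutv, sosuwdpvak), so the final letter is not what conditions the rule; the second-to-last letter is.
"hetamakv" has second-to-last letter 'k'. The one such stem in the data (bupzibakv → bupzibkvak) deletes the last vowel and adds -ak (as do viwidk, sosuwdopv), so the same rule applies.
So hetamakv → hetamkvak.

hetamkvak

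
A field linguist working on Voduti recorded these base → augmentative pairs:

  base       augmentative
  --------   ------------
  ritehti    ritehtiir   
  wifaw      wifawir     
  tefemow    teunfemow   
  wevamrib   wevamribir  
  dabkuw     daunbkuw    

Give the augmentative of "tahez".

wifaw and dabkuw both end in -w yet inflect differently (wifawir, daunbkuw), so the final letter is not what conditions the rule; the first letter is.
"tahez" begins with t-. The one such stem in the data (tefemow → teunfemow) inserts -un- after the first vowel (as does dabkuw), so the same rule applies.
So tahez → taunhez.

taunhez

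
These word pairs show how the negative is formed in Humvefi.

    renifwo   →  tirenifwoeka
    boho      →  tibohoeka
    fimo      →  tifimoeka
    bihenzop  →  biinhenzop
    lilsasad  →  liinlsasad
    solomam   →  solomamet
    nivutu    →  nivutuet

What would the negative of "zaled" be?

zainled

"zaled" ends in -d. The one such stem in the data (lilsasad → liinlsasad) inserts -in- after the first vowel (as does bihenzop), so the same rule applies.
The other patterns: stems ending in -o add ti- … -eka around the stem; stems ending in -m or -u add -et.
So zaled → zainled.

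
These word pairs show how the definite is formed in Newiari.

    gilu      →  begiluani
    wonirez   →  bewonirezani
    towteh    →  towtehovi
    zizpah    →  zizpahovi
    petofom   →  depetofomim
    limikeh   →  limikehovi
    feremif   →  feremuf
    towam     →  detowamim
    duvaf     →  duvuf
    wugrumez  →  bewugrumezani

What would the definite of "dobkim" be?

zizpah and duvaf both have last vowel 'a' yet inflect differently (zizpahovi, duvuf), so the last vowel is not what conditions the rule; the final letter is.
"dobkim" ends in -m. The stems ending in -m (towam → detowamim, petofom → depetofomim) add de- … -im around the stem.
So dobkim → dedobkimim.

dedobkimim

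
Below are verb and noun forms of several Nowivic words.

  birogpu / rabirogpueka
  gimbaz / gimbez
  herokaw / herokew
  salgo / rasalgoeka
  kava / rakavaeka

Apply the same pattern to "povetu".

"povetu" ends in a vowel. The stems ending in a vowel (salgo → rasalgoeka, birogpu → rabirogpueka, kava → rakavaeka) add ra- … -eka around the stem.
The other pattern: stems ending in a consonant change the last vowel to 'e'.
So povetu → rapovetueka.

rapovetueka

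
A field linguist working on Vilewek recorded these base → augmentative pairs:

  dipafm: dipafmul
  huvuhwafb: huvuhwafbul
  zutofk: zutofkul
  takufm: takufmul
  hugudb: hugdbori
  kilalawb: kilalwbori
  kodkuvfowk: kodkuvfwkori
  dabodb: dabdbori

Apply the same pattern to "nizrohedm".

nizrohdmori

huvuhwafb and hugudb both end in -b yet inflect differently (huvuhwafbul, hugdbori), so the final letter is not what conditions the rule; the second-to-last letter is.
"nizrohedm" has second-to-last letter 'd'. The stems whose second-to-last letter is 'd' (hugudb → hugdbori, dabodb → dabdbori) delete the last vowel and add -ori.
The other pattern: stems whose second-to-last letter is 'f' add -ul.
So nizrohedm → nizrohdmori.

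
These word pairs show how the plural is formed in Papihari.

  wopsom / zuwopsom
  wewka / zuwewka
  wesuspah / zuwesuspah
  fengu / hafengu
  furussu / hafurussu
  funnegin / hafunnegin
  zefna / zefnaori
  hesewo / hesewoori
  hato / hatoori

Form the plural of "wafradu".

zuwafradu

"wafradu" begins with w-. The stems beginning with w- (wopsom → zuwopsom, wewka → zuwewka, wesuspah → zuwesuspah) add the prefix zu-.
So wafradu → zuwafradu.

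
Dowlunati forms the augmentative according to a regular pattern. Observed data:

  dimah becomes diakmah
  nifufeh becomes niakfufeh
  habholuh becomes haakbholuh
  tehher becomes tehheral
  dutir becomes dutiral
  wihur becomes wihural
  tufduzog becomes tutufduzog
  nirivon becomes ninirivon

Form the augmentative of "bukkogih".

nifufeh and tehher both have last vowel 'e' yet inflect differently (niakfufeh, tehheral), so the last vowel is not what conditions the rule; the final letter is.
"bukkogih" ends in -h. The stems ending in -h (dimah → diakmah, nifufeh → niakfufeh, habholuh → haakbholuh) insert -ak- after the first vowel.
The other patterns: stems ending in -r add -al; stems ending in -g or -n repeat the first consonant+vowel as a prefix.
So bukkogih → buakkkogih.

buakkkogih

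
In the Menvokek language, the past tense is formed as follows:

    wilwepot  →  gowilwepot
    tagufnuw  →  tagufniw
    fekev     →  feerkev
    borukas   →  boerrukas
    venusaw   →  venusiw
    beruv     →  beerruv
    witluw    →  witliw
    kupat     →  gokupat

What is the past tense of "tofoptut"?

"tofoptut" ends in -t. The stems ending in -t (wilwepot → gowilwepot, kupat → gokupat) add the prefix go-.
So tofoptut → gotofoptut.

gotofoptut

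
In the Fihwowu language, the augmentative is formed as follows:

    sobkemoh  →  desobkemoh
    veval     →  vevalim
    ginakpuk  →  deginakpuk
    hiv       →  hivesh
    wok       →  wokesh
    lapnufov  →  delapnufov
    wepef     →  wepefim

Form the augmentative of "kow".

kowesh

"kow" has 1 vowel. The stems with 1 vowel (wok → wokesh, hiv → hivesh) add -esh.
So kow → kowesh.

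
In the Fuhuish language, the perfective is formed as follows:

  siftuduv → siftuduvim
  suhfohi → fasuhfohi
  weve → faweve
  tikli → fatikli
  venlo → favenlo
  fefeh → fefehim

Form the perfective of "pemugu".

weve and fefeh both have last vowel 'e' yet inflect differently (faweve, fefehim), so the last vowel is not what conditions the rule; whether the stem ends in a vowel or a consonant is.
"pemugu" ends in a vowel. The stems ending in a vowel (venlo → favenlo, tikli → fatikli, suhfohi → fasuhfohi) add the prefix fa-.
So pemugu → fapemugu.

fapemugu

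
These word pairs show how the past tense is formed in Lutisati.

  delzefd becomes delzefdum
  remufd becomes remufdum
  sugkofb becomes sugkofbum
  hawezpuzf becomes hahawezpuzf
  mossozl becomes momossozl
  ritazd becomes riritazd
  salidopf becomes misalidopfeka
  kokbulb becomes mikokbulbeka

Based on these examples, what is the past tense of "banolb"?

mibanolbeka

"banolb" has second-to-last letter 'l'. The one such stem in the data (kokbulb → mikokbulbeka) adds mi- … -eka around the stem, so the same rule applies.
The other patterns: stems whose second-to-last letter is 'f' add -um; stems whose second-to-last letter is 'z' repeat the first consonant+vowel as a prefix.
So banolb → mibanolbeka.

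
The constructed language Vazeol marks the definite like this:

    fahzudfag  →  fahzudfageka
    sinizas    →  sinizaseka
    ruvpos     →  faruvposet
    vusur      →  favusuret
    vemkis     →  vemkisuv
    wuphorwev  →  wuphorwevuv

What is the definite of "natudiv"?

sinizas and ruvpos both end in -s yet inflect differently (sinizaseka, faruvposet), so the final letter is not what conditions the rule; the last vowel is.
"natudiv" has last vowel 'i'. The one such stem in the data (vemkis → vemkisuv) adds -uv, so the same rule applies.
So natudiv → natudivuv.

natudivuv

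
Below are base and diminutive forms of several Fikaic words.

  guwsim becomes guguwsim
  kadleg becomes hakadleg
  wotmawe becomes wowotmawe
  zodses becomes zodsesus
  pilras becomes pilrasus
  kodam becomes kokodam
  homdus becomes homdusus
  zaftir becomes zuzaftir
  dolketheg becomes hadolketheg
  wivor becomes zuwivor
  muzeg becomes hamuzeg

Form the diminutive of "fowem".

fofowem

dolketheg and zodses both have last vowel 'e' yet inflect differently (hadolketheg, zodsesus), so the last vowel is not what conditions the rule; the final letter is.
"fowem" ends in -m. The stems ending in -m (kodam → kokodam, guwsim → guguwsim) repeat the first consonant+vowel as a prefix.
So fowem → fofowem.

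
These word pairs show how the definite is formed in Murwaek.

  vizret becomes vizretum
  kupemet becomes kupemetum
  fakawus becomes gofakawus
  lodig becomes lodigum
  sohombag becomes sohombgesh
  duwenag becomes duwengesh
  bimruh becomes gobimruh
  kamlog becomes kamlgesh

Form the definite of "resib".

"resib" has last vowel 'i'. The one such stem in the data (lodig → lodigum) adds -um, so the same rule applies.
So resib → resibum.

resibum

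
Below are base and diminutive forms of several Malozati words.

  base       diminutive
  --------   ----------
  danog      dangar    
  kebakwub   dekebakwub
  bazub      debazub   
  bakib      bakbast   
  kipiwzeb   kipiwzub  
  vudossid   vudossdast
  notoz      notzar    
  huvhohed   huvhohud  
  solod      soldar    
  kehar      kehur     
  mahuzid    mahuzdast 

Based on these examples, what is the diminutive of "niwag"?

niwug

solod and huvhohed both end in -d yet inflect differently (soldar, huvhohud), so the final letter is not what conditions the rule; the last vowel is.
"niwag" has last vowel 'a'. The one such stem in the data (kehar → kehur) changes the last vowel to 'u' (as do huvhohed, kipiwzeb), so the same rule applies.
The other patterns: stems whose last vowel is 'o' delete the last vowel and add -ar; stems whose last vowel is 'u' add the prefix de-; stems whose last vowel is 'i' delete the last vowel and add -ast.
So niwag → niwug.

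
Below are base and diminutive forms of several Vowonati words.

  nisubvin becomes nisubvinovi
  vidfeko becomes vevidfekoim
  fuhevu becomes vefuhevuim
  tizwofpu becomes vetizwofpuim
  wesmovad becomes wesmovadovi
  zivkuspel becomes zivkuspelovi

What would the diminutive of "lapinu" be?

wesmovad and vidfeko both have 3 vowels yet inflect differently (wesmovadovi, vevidfekoim), so the number of vowels is not what conditions the rule; whether the stem ends in a vowel or a consonant is.
"lapinu" ends in a vowel. The stems ending in a vowel (vidfeko → vevidfekoim, tizwofpu → vetizwofpuim, fuhevu → vefuhevuim) add ve- … -im around the stem.
The other pattern: stems ending in a consonant add -ovi.
So lapinu → velapinuim.

velapinuim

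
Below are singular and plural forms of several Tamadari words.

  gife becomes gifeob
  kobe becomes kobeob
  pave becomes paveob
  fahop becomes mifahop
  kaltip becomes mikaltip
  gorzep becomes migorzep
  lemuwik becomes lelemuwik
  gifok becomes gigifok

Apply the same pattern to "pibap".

"pibap" ends in -p. The stems ending in -p (fahop → mifahop, kaltip → mikaltip, gorzep → migorzep) add the prefix mi-.
So pibap → mipibap.

mipibap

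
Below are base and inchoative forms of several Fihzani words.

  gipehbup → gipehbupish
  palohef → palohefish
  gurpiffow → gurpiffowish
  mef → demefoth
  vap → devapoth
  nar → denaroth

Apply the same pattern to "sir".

palohef and mef both end in -f yet inflect differently (palohefish, demefoth), so the final letter is not what conditions the rule; the number of vowels is.
"sir" has 1 vowel. The stems with 1 vowel (mef → demefoth, vap → devapoth, nar → denaroth) add de- … -oth around the stem.
So sir → desiroth.

desiroth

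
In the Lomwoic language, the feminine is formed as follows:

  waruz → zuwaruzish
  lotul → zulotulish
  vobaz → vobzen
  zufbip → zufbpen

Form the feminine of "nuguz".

waruz and vobaz both end in -z yet inflect differently (zuwaruzish, vobzen), so the final letter is not what conditions the rule; the last vowel is.
"nuguz" has last vowel 'u'. The stems whose last vowel is 'u' (waruz → zuwaruzish, lotul → zulotulish) add zu- … -ish around the stem.
So nuguz → zunuguzish.

zunuguzish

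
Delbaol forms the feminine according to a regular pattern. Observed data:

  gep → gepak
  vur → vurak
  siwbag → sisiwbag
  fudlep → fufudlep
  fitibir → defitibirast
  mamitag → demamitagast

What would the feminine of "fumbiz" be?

fufumbiz

gep and fudlep both end in -p yet inflect differently (gepak, fufudlep), so the final letter is not what conditions the rule; the number of vowels is.
"fumbiz" has 2 vowels. The stems with 2 vowels (siwbag → sisiwbag, fudlep → fufudlep) repeat the first consonant+vowel as a prefix.
So fumbiz → fufumbiz.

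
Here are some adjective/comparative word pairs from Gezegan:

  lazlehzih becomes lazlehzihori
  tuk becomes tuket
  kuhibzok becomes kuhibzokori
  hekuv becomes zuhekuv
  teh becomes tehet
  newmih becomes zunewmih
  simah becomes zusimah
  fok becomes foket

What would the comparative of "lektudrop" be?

lektudropori

"lektudrop" has 3 vowels. The stems with 3 vowels (kuhibzok → kuhibzokori, lazlehzih → lazlehzihori) add -ori.
The other patterns: stems with 1 vowel add -et; stems with 2 vowels add the prefix zu-.
So lektudrop → lektudropori.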